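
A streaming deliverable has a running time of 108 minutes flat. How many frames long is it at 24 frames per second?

155520 frames

108 min = 6480 s.
Frames = 6480 × 24 = 155520.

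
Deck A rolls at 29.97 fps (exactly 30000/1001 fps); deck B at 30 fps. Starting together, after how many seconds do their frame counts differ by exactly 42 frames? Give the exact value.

1401.4 seconds

The gap grows by |30 − 30000/1001| = 30/1001 frames per second.
Time for a 42-frame gap: 42 ÷ (30/1001) = 1401.4 s.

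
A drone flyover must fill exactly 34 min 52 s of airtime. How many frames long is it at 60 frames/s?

125520 frames

34 min 52 s = 2092 s.
Frames = 2092 × 60 = 125520.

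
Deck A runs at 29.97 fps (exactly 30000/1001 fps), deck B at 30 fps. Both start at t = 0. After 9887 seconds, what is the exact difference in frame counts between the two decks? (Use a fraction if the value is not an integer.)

A emits 30000/1001 × 9887 = 296610000/1001 frames; B emits 30 × 9887 = 296610.
Difference = 296610/1001 frames (≈ 296.3137); B is ahead of A.

296610/1001 frames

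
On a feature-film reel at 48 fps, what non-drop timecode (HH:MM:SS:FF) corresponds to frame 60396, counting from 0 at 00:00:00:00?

00:20:58:12

60396 ÷ 48 = 1258 full seconds, remainder 12 frames.
1258 s = 0 h 20 min 58 s.
Timecode: 00:20:58:12.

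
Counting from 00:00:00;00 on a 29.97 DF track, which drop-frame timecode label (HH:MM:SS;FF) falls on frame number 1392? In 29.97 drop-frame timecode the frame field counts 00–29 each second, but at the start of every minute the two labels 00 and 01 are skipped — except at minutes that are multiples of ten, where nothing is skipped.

Ten DF minutes hold 17982 frames, so frame 1392 lies in block 0 (frames 0–17981) with 1392 frames into that block.
The block's first minute is 1800 frames and the rest 1798 each; 1392 frames reaches minute 0, so 0 × 18 + 0 × 2 = 0 labels have been skipped so far.
Adding those back, label number 1392 + 0 = 1392 at 30 labels/s is 46 s + 12 f = 0 h 0 min 46 s frame 12, i.e. 00:00:46;12.

00:00:46;12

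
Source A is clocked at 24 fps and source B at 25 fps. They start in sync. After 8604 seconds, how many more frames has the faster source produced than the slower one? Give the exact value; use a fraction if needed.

A emits 24 × 8604 = 206496 frames; B emits 25 × 8604 = 215100.
Difference = 8604 frames; B is ahead of A.

8604 frames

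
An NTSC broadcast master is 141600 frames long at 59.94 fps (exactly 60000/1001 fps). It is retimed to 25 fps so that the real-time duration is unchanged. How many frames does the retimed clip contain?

Target frames = source frames × (target rate / source rate) = 141600 × (25)/(60000/1001) = 141600 × 1001/2400 = 59059.

59059 frames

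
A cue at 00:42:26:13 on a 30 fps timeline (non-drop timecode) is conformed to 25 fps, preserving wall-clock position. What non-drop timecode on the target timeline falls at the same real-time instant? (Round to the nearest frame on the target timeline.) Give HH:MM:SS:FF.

00:42:26:11

Source frame index: (0×3600 + 42×60 + 26) × 30 + 13 = 76393.
Real time: 76393 / (30) = 76393/30 s.
Target frame: (76393/30) × (25) = 381965/6 ≈ 63660.833 → 63661.
At 25 labels/s: frame 63661 → 00:42:26:11.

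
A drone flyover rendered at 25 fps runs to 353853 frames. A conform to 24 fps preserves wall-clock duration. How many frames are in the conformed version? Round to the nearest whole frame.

Frames at target rate = 353853 × (24) / (25) = 8492472/25 ≈ 339698.880.
Nearest whole frame: 339699.

339699 frames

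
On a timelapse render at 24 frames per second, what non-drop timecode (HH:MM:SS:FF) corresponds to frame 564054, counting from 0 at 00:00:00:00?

06:31:42:06

564054 ÷ 24 = 23502 full seconds, remainder 6 frames.
23502 s = 6 h 31 min 42 s.
Timecode: 06:31:42:06.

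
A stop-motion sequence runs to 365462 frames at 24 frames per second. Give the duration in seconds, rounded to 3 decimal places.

15227.583 seconds

Running time = 365462 × 1/24 = 182731/12 s ≈ 15227.583 s.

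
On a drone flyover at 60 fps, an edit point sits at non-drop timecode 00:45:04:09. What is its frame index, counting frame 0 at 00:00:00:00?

frame 162249

Total seconds to the label: (0 × 3600 + 45 × 60 + 4) = 2704.
Frame index = 2704 × 60 + 9 = 162249.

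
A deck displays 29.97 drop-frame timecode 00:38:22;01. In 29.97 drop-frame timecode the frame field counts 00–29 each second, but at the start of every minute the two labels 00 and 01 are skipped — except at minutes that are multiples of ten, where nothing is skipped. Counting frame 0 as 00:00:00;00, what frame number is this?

Complete 10-minute blocks: 3, each 17982 frames → 53946.
Remaining 8 whole minutes in the current block: 1800 + 7 × 1798 = 14386 frames.
Within the current minute: 22 × 30 + 1 − 2 = 659 (labels ;00/;01 skipped at this minute). Total = 53946 + 14386 + 659 = 68991.

68991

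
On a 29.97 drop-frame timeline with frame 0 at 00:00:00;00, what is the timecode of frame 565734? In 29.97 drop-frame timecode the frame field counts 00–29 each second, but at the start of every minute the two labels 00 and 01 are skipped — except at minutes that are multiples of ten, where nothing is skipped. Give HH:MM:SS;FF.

05:14:36;20

Each 10-minute DF block holds 10 × 60 × 30 − 9 × 2 = 17982 frames. 565734 ÷ 17982 → 31 full blocks, remainder 8292.
Within the partial block the first minute is 1800 frames and each further minute 1798, so 4 further minute boundaries passed. Total skipped labels = 18 × 31 + 2 × 4 = 566.
Non-drop label index = 565734 + 566 = 566300; at 30 labels/s that is 05:14:36:20, i.e. DF 05:14:36;20.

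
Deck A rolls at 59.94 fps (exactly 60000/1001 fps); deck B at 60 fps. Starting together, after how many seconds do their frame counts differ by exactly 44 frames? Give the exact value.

11011/15 seconds

The gap grows by |60 − 60000/1001| = 60/1001 frames per second.
Time for a 44-frame gap: 44 ÷ (60/1001) = 11011/15 s.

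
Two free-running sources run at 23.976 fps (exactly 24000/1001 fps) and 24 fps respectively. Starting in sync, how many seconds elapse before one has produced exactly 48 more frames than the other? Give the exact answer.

2002 seconds

The gap grows by |24 − 24000/1001| = 24/1001 frames per second.
Time for a 48-frame gap: 48 ÷ (24/1001) = 2002 s.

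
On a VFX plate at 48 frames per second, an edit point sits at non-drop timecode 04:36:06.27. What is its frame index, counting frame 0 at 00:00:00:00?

frame 795195

Total seconds to the label: (4 × 3600 + 36 × 60 + 6) = 16566.
Frame index = 16566 × 48 + 27 = 795195.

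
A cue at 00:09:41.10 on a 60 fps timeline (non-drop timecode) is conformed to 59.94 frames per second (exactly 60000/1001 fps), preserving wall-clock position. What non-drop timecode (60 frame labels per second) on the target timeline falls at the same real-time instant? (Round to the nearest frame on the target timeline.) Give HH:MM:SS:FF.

Source frame index: (0×3600 + 9×60 + 41) × 60 + 10 = 34870.
Real time: 34870 / (60) = 3487/6 s.
Target frame: (3487/6) × (60000/1001) = 3170000/91 ≈ 34835.165 → 34835.
At 60 labels/s: frame 34835 → 00:09:40:35.

00:09:40:35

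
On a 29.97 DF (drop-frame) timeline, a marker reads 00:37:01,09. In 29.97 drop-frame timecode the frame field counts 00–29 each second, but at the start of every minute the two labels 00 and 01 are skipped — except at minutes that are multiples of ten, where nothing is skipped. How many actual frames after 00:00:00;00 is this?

66571

Complete 10-minute blocks: 3, each 17982 frames → 53946.
Remaining 7 whole minutes in the current block: 1800 + 6 × 1798 = 12588 frames.
Within the current minute: 1 × 30 + 9 − 2 = 37 (labels ;00/;01 skipped at this minute). Total = 53946 + 12588 + 37 = 66571.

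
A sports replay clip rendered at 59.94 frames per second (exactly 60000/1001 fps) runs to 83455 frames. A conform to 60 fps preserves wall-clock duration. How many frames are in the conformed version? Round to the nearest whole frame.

83538 frames

Frames at target rate = 83455 × (60) / (60000/1001) = 16707691/200 ≈ 83538.455.
Nearest whole frame: 83538.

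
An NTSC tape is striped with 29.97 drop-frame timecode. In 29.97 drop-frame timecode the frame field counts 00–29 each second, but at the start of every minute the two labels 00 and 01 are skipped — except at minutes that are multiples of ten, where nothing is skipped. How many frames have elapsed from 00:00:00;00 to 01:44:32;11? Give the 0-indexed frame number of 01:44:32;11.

Complete 10-minute blocks: 10, each 17982 frames → 179820.
Remaining 4 whole minutes in the current block: 1800 + 3 × 1798 = 7194 frames.
Within the current minute: 32 × 30 + 11 − 2 = 969 (labels ;00/;01 skipped at this minute). Total = 179820 + 7194 + 969 = 187983.

187983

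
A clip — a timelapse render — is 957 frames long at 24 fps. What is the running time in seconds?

39.875 seconds

Running time = 957 / (24) = 39.875 s.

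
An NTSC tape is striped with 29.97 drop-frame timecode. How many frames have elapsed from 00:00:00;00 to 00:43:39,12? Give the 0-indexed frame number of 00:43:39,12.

78504

As if non-drop at 30 labels/s: (0 × 3600 + 43 × 60 + 39) × 30 + 12 = 78582.
Minute boundaries passed: 43; those not divisible by 10: 43 − 4 = 39; dropped labels = 2 × 39 = 78.
Actual frame index = 78582 − 78 = 78504.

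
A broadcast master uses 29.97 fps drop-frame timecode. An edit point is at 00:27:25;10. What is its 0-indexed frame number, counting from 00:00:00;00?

49310

As if non-drop at 30 labels/s: (0 × 3600 + 27 × 60 + 25) × 30 + 10 = 49360.
Minute boundaries passed: 27; those not divisible by 10: 27 − 2 = 25; dropped labels = 2 × 25 = 50.
Actual frame index = 49360 − 50 = 49310.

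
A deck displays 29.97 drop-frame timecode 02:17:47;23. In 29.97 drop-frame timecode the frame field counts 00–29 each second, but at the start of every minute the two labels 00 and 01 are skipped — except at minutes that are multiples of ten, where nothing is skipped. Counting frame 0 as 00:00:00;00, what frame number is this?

Complete 10-minute blocks: 13, each 17982 frames → 233766.
Remaining 7 whole minutes in the current block: 1800 + 6 × 1798 = 12588 frames.
Within the current minute: 47 × 30 + 23 − 2 = 1431 (labels ;00/;01 skipped at this minute). Total = 233766 + 12588 + 1431 = 247785.

247785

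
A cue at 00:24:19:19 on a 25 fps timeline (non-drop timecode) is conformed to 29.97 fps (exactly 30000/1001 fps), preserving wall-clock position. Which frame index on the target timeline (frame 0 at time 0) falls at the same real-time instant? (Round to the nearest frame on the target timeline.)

Source frame index: (0×3600 + 24×60 + 19) × 25 + 19 = 36494.
Real time: 36494 / (25) = 36494/25 s.
Target frame: (36494/25) × (30000/1001) = 43792800/1001 ≈ 43749.051 → 43749.

frame 43749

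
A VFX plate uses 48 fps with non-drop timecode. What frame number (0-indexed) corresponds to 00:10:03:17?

Total seconds to the label: (0 × 3600 + 10 × 60 + 3) = 603.
Frame index = 603 × 48 + 17 = 28961.

frame 28961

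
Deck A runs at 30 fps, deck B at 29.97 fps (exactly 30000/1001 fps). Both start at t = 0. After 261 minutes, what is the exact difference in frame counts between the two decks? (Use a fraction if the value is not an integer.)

261 min = 15660 s.
A emits 30 × 15660 = 469800 frames; B emits 30000/1001 × 15660 = 469800000/1001.
Difference = 469800/1001 frames (≈ 469.3307); B is behind A.

469800/1001 frames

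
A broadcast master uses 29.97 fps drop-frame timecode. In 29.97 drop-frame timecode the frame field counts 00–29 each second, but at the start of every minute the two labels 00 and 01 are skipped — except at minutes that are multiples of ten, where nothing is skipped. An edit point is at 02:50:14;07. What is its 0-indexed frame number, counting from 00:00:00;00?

Complete 10-minute blocks: 17, each 17982 frames → 305694.
Remaining 0 whole minutes in the current block: 0 frames.
Within the current minute: 14 × 30 + 7 = 427. Total = 305694 + 0 + 427 = 306121.

306121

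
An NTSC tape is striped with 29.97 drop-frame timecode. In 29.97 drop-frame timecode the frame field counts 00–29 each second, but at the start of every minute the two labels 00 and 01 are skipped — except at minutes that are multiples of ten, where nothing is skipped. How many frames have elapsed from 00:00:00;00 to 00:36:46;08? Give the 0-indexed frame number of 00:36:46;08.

66122

Complete 10-minute blocks: 3, each 17982 frames → 53946.
Remaining 6 whole minutes in the current block: 1800 + 5 × 1798 = 10790 frames.
Within the current minute: 46 × 30 + 8 − 2 = 1386 (labels ;00/;01 skipped at this minute). Total = 53946 + 10790 + 1386 = 66122.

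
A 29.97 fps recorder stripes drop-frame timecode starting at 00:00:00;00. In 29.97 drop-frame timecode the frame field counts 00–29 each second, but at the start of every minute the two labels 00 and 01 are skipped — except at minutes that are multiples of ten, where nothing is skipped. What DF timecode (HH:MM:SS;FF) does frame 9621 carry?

00:05:21;01

Each 10-minute DF block holds 10 × 60 × 30 − 9 × 2 = 17982 frames. 9621 ÷ 17982 → 0 full blocks, remainder 9621.
Within the partial block the first minute is 1800 frames and each further minute 1798, so 5 further minute boundaries passed. Total skipped labels = 18 × 0 + 2 × 5 = 10.
Non-drop label index = 9621 + 10 = 9631; at 30 labels/s that is 00:05:21:01, i.e. DF 00:05:21;01.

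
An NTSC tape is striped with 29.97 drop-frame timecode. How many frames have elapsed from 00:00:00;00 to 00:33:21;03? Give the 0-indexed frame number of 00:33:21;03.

59973

As if non-drop at 30 labels/s: (0 × 3600 + 33 × 60 + 21) × 30 + 3 = 60033.
Minute boundaries passed: 33; those not divisible by 10: 33 − 3 = 30; dropped labels = 2 × 30 = 60.
Actual frame index = 60033 − 60 = 59973.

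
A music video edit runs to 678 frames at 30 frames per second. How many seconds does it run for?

22.6 seconds

Running time = 678 / (30) = 22.6 s.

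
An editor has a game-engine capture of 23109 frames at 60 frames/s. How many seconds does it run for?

385.15 seconds

Running time = 23109 / (60) = 385.15 s.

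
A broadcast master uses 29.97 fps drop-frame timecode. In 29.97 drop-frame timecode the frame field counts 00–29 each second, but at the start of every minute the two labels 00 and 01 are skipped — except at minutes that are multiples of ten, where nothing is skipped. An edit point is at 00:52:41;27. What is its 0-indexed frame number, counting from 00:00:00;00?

94763

As if non-drop at 30 labels/s: (0 × 3600 + 52 × 60 + 41) × 30 + 27 = 94857.
Minute boundaries passed: 52; those not divisible by 10: 52 − 5 = 47; dropped labels = 2 × 47 = 94.
Actual frame index = 94857 − 94 = 94763.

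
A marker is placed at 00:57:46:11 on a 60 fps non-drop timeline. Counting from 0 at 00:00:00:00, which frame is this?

Total seconds to the label: (0 × 3600 + 57 × 60 + 46) = 3466.
Frame index = 3466 × 60 + 11 = 207971.

207971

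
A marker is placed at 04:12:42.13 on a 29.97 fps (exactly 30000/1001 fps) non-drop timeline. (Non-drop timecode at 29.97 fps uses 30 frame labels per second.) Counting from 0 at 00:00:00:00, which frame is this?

frame 454873

Total seconds to the label: (4 × 3600 + 12 × 60 + 42) = 15162.
Frame index = 15162 × 30 + 13 = 454873.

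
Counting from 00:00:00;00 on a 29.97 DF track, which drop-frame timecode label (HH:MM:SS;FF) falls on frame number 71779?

00:39:55;01

Ten DF minutes hold 17982 frames, so frame 71779 lies in block 3 (frames 53946–71927) with 17833 frames into that block.
The block's first minute is 1800 frames and the rest 1798 each; 17833 frames reaches minute 9, so 3 × 18 + 9 × 2 = 72 labels have been skipped so far.
Adding those back, label number 71779 + 72 = 71851 at 30 labels/s is 2395 s + 1 f = 0 h 39 min 55 s frame 1, i.e. 00:39:55;01.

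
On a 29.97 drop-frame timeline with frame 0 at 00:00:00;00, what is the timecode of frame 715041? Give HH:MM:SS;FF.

Ten DF minutes hold 17982 frames, so frame 715041 lies in block 39 (frames 701298–719279) with 13743 frames into that block.
The block's first minute is 1800 frames and the rest 1798 each; 13743 frames reaches minute 7, so 39 × 18 + 7 × 2 = 716 labels have been skipped so far.
Adding those back, label number 715041 + 716 = 715757 at 30 labels/s is 23858 s + 17 f = 6 h 37 min 38 s frame 17, i.e. 06:37:38;17.

06:37:38;17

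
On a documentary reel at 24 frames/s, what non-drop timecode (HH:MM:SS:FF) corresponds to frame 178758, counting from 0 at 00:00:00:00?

178758 ÷ 24 = 7448 full seconds, remainder 6 frames.
7448 s = 2 h 4 min 8 s.
Timecode: 02:04:08:06.

02:04:08:06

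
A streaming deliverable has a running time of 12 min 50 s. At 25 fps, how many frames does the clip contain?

12 min 50 s = 770 s.
Frames = 770 × 25 = 19250.

19250 frames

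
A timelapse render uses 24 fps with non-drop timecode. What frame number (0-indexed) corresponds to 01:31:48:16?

132208

Total seconds to the label: (1 × 3600 + 31 × 60 + 48) = 5508.
Frame index = 5508 × 24 + 16 = 132208.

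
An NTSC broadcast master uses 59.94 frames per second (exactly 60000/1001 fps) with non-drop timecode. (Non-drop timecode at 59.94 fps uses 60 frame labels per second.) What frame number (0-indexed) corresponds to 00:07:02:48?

Total seconds to the label: (0 × 3600 + 7 × 60 + 2) = 422.
Frame index = 422 × 60 + 48 = 25368.

frame 25368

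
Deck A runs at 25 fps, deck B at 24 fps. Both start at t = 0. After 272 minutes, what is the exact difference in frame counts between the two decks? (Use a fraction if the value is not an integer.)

16320 frames

272 min = 16320 s.
A emits 25 × 16320 = 408000 frames; B emits 24 × 16320 = 391680.
Difference = 16320 frames; B is behind A.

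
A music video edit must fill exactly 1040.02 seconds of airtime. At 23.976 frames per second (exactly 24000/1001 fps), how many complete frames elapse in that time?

Frames = 1040.02 × 24000/1001 = 24960480/1001 ≈ 24935.5445.
Complete frames: 24935.

24935 frames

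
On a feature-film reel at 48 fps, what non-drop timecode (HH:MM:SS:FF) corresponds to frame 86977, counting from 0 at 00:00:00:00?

00:30:12:01

86977 ÷ 48 = 1812 full seconds, remainder 1 frame.
1812 s = 0 h 30 min 12 s.
Timecode: 00:30:12:01.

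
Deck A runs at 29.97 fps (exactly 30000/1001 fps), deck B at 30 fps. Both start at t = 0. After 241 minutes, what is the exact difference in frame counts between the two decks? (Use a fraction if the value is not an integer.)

241 min = 14460 s.
A emits 30000/1001 × 14460 = 433800000/1001 frames; B emits 30 × 14460 = 433800.
Difference = 433800/1001 frames (≈ 433.3666); B is ahead of A.

433800/1001 frames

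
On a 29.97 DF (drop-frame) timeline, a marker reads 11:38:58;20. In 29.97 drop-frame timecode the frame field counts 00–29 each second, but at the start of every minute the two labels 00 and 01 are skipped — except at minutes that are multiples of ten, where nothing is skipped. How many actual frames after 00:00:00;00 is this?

1256902

Complete 10-minute blocks: 69, each 17982 frames → 1240758.
Remaining 8 whole minutes in the current block: 1800 + 7 × 1798 = 14386 frames.
Within the current minute: 58 × 30 + 20 − 2 = 1758 (labels ;00/;01 skipped at this minute). Total = 1240758 + 14386 + 1758 = 1256902.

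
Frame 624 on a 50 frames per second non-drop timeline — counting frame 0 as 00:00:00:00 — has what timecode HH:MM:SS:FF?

00:00:12:24

624 ÷ 50 = 12 full seconds, remainder 24 frames.
12 s = 0 h 0 min 12 s.
Timecode: 00:00:12:24.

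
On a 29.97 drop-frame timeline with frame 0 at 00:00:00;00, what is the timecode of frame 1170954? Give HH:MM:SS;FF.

10:51:10;26

Each 10-minute DF block holds 10 × 60 × 30 − 9 × 2 = 17982 frames. 1170954 ÷ 17982 → 65 full blocks, remainder 2124.
Within the partial block the first minute is 1800 frames and each further minute 1798, so 1 further minute boundary passed. Total skipped labels = 18 × 65 + 2 × 1 = 1172.
Non-drop label index = 1170954 + 1172 = 1172126; at 30 labels/s that is 10:51:10:26, i.e. DF 10:51:10;26.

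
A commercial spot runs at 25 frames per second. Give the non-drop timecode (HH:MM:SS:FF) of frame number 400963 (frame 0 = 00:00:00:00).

400963 ÷ 25 = 16038 full seconds, remainder 13 frames.
16038 s = 4 h 27 min 18 s.
Timecode: 04:27:18:13.

04:27:18:13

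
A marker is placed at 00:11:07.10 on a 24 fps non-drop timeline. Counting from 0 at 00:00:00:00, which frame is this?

Total seconds to the label: (0 × 3600 + 11 × 60 + 7) = 667.
Frame index = 667 × 24 + 10 = 16018.

16018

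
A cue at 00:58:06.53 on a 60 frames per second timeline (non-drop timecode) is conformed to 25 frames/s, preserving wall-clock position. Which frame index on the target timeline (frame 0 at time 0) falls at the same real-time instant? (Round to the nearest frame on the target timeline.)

frame 87172

Source frame index: (0×3600 + 58×60 + 6) × 60 + 53 = 209213.
Real time: 209213 / (60) = 209213/60 s.
Target frame: (209213/60) × (25) = 1046065/12 ≈ 87172.083 → 87172.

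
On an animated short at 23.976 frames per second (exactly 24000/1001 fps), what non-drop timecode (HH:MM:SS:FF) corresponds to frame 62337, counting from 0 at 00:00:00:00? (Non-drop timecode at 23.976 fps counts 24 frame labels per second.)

62337 ÷ 24 = 2597 full seconds, remainder 9 frames.
2597 s = 0 h 43 min 17 s.
Timecode: 00:43:17:09.

00:43:17:09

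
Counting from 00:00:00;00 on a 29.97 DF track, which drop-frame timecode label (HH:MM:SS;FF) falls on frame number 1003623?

Each 10-minute DF block holds 10 × 60 × 30 − 9 × 2 = 17982 frames. 1003623 ÷ 17982 → 55 full blocks, remainder 14613.
Within the partial block the first minute is 1800 frames and each further minute 1798, so 8 further minute boundaries passed. Total skipped labels = 18 × 55 + 2 × 8 = 1006.
Non-drop label index = 1003623 + 1006 = 1004629; at 30 labels/s that is 09:18:07:19, i.e. DF 09:18:07;19.

09:18:07;19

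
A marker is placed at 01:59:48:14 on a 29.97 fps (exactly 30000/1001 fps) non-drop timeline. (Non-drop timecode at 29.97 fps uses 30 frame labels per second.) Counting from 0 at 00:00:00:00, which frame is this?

Total seconds to the label: (1 × 3600 + 59 × 60 + 48) = 7188.
Frame index = 7188 × 30 + 14 = 215654.

frame 215654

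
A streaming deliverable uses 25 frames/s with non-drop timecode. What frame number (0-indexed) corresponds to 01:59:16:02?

178902

Total seconds to the label: (1 × 3600 + 59 × 60 + 16) = 7156.
Frame index = 7156 × 25 + 2 = 178902.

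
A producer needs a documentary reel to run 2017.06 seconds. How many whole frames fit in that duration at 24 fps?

Frames = 2017.06 × 24 = 1210236/25 ≈ 48409.4400.
Complete frames: 48409.

48409 frames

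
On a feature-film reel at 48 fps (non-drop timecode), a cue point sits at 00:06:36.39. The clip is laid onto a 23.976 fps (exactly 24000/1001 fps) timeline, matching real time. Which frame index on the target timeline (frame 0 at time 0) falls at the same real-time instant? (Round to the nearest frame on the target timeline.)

Source frame index: (0×3600 + 6×60 + 36) × 48 + 39 = 19047.
Real time: 19047 / (48) = 6349/16 s.
Target frame: (6349/16) × (24000/1001) = 1360500/143 ≈ 9513.986 → 9514.

frame 9514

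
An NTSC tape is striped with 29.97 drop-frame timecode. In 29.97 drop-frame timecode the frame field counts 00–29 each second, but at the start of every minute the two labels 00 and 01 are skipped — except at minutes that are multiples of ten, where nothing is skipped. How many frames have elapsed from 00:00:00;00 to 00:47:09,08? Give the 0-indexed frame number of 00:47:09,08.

84792

Complete 10-minute blocks: 4, each 17982 frames → 71928.
Remaining 7 whole minutes in the current block: 1800 + 6 × 1798 = 12588 frames.
Within the current minute: 9 × 30 + 8 − 2 = 276 (labels ;00/;01 skipped at this minute). Total = 71928 + 12588 + 276 = 84792.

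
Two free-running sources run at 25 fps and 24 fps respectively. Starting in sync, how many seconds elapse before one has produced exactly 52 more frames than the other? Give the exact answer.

The gap grows by |24 − 25| = 1 frame per second.
Time for a 52-frame gap: 52 ÷ (1) = 52 s.

52 seconds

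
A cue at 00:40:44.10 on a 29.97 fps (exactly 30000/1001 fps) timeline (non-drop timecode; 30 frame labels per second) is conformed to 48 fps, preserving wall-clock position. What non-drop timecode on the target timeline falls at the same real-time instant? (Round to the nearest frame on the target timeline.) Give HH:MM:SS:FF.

00:40:46:37

Source frame index: (0×3600 + 40×60 + 44) × 30 + 10 = 73330.
Real time: 73330 / (30000/1001) = 7340333/3000 s.
Target frame: (7340333/3000) × (48) = 14680666/125 ≈ 117445.328 → 117445.
At 48 labels/s: frame 117445 → 00:40:46:37.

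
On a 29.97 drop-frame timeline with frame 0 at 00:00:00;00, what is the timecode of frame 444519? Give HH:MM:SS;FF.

04:07:12;05

Each 10-minute DF block holds 10 × 60 × 30 − 9 × 2 = 17982 frames. 444519 ÷ 17982 → 24 full blocks, remainder 12951.
Within the partial block the first minute is 1800 frames and each further minute 1798, so 7 further minute boundaries passed. Total skipped labels = 18 × 24 + 2 × 7 = 446.
Non-drop label index = 444519 + 446 = 444965; at 30 labels/s that is 04:07:12:05, i.e. DF 04:07:12;05.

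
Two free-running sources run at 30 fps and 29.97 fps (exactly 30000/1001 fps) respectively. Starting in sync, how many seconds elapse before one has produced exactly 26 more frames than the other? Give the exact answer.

The gap grows by |30000/1001 − 30| = 30/1001 frames per second.
Time for a 26-frame gap: 26 ÷ (30/1001) = 13013/15 s.

13013/15 seconds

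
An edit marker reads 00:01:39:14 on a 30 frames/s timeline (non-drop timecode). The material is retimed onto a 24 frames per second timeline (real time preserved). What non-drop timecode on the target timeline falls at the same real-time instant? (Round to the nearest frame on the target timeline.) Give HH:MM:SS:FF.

00:01:39:11

Source frame index: (0×3600 + 1×60 + 39) × 30 + 14 = 2984.
Real time: 2984 / (30) = 1492/15 s.
Target frame: (1492/15) × (24) = 11936/5 ≈ 2387.200 → 2387.
At 24 labels/s: frame 2387 → 00:01:39:11.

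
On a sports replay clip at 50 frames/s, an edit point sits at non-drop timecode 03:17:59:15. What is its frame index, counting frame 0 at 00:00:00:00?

Total seconds to the label: (3 × 3600 + 17 × 60 + 59) = 11879.
Frame index = 11879 × 50 + 15 = 593965.

frame 593965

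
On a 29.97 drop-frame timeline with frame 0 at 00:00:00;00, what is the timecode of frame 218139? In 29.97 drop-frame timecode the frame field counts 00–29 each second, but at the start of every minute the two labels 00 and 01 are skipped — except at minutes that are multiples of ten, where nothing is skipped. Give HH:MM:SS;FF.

02:01:18;17

Each 10-minute DF block holds 10 × 60 × 30 − 9 × 2 = 17982 frames. 218139 ÷ 17982 → 12 full blocks, remainder 2355.
Within the partial block the first minute is 1800 frames and each further minute 1798, so 1 further minute boundary passed. Total skipped labels = 18 × 12 + 2 × 1 = 218.
Non-drop label index = 218139 + 218 = 218357; at 30 labels/s that is 02:01:18:17, i.e. DF 02:01:18;17.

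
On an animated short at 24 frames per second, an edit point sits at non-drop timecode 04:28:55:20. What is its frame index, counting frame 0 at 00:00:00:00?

Total seconds to the label: (4 × 3600 + 28 × 60 + 55) = 16135.
Frame index = 16135 × 24 + 20 = 387260.

387260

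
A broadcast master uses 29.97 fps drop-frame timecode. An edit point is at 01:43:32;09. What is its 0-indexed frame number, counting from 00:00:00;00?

Complete 10-minute blocks: 10, each 17982 frames → 179820.
Remaining 3 whole minutes in the current block: 1800 + 2 × 1798 = 5396 frames.
Within the current minute: 32 × 30 + 9 − 2 = 967 (labels ;00/;01 skipped at this minute). Total = 179820 + 5396 + 967 = 186183.

186183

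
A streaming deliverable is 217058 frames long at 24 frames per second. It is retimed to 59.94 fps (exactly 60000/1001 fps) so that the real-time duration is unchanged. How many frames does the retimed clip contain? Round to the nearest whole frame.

Frames at target rate = 217058 × (60000/1001) / (24) = 542645000/1001 ≈ 542102.897.
Nearest whole frame: 542103.

542103 frames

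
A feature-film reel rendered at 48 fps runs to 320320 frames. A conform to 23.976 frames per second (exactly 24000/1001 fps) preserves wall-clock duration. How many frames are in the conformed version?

160000 frames

Target frames = source frames × (target rate / source rate) = 320320 × (24000/1001)/(48) = 320320 × 500/1001 = 160000.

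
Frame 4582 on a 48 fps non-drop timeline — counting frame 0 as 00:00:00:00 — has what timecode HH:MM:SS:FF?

4582 ÷ 48 = 95 full seconds, remainder 22 frames.
95 s = 0 h 1 min 35 s.
Timecode: 00:01:35:22.

00:01:35:22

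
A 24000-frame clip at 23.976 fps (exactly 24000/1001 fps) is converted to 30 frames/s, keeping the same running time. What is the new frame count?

30030 frames

Target frames = source frames × (target rate / source rate) = 24000 × (30)/(24000/1001) = 24000 × 1001/800 = 30030.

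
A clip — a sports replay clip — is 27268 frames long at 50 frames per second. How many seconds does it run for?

545.36 seconds

Running time = 27268 / (50) = 545.36 s.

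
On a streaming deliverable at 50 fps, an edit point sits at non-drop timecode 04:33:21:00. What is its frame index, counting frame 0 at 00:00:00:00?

Total seconds to the label: (4 × 3600 + 33 × 60 + 21) = 16401.
Frame index = 16401 × 50 + 0 = 820050.

frame 820050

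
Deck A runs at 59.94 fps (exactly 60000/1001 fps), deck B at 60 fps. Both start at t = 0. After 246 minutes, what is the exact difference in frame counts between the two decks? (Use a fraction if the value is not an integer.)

246 min = 14760 s.
A emits 60000/1001 × 14760 = 885600000/1001 frames; B emits 60 × 14760 = 885600.
Difference = 885600/1001 frames (≈ 884.7153); B is ahead of A.

885600/1001 frames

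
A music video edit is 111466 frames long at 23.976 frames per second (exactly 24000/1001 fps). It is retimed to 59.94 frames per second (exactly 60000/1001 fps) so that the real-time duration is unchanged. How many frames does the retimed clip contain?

Target frames = source frames × (target rate / source rate) = 111466 × (60000/1001)/(24000/1001) = 111466 × 5/2 = 278665.

278665 frames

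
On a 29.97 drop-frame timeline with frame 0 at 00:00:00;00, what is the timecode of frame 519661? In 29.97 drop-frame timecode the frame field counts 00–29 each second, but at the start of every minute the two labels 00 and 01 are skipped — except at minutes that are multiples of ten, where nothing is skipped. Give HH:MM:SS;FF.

04:48:59;11

Ten DF minutes hold 17982 frames, so frame 519661 lies in block 28 (frames 503496–521477) with 16165 frames into that block.
The block's first minute is 1800 frames and the rest 1798 each; 16165 frames reaches minute 8, so 28 × 18 + 8 × 2 = 520 labels have been skipped so far.
Adding those back, label number 519661 + 520 = 520181 at 30 labels/s is 17339 s + 11 f = 4 h 48 min 59 s frame 11, i.e. 04:48:59;11.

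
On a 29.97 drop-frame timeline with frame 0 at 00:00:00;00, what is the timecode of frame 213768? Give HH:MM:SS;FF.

Ten DF minutes hold 17982 frames, so frame 213768 lies in block 11 (frames 197802–215783) with 15966 frames into that block.
The block's first minute is 1800 frames and the rest 1798 each; 15966 frames reaches minute 8, so 11 × 18 + 8 × 2 = 214 labels have been skipped so far.
Adding those back, label number 213768 + 214 = 213982 at 30 labels/s is 7132 s + 22 f = 1 h 58 min 52 s frame 22, i.e. 01:58:52;22.

01:58:52;22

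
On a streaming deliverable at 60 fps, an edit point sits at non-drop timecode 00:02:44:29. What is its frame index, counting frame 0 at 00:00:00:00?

9869

Total seconds to the label: (0 × 3600 + 2 × 60 + 44) = 164.
Frame index = 164 × 60 + 29 = 9869.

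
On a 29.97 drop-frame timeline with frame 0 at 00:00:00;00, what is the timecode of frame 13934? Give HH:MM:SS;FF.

00:07:44;28

Each 10-minute DF block holds 10 × 60 × 30 − 9 × 2 = 17982 frames. 13934 ÷ 17982 → 0 full blocks, remainder 13934.
Within the partial block the first minute is 1800 frames and each further minute 1798, so 7 further minute boundaries passed. Total skipped labels = 18 × 0 + 2 × 7 = 14.
Non-drop label index = 13934 + 14 = 13948; at 30 labels/s that is 00:07:44:28, i.e. DF 00:07:44;28.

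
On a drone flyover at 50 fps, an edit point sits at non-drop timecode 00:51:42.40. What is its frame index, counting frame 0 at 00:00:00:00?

155140

Total seconds to the label: (0 × 3600 + 51 × 60 + 42) = 3102.
Frame index = 3102 × 50 + 40 = 155140.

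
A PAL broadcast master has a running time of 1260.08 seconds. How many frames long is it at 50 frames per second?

Frames = 1260.08 × 50 = 63004.

63004 frames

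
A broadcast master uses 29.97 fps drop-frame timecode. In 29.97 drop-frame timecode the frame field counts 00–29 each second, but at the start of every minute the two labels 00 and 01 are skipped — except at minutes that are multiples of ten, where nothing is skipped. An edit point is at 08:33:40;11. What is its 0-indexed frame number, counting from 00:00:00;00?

923687

As if non-drop at 30 labels/s: (8 × 3600 + 33 × 60 + 40) × 30 + 11 = 924611.
Minute boundaries passed: 513; those not divisible by 10: 513 − 51 = 462; dropped labels = 2 × 462 = 924.
Actual frame index = 924611 − 924 = 923687.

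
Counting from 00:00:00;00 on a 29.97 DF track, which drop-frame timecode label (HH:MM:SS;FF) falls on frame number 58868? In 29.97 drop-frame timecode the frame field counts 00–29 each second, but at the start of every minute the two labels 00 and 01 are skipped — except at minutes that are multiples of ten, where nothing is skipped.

Each 10-minute DF block holds 10 × 60 × 30 − 9 × 2 = 17982 frames. 58868 ÷ 17982 → 3 full blocks, remainder 4922.
Within the partial block the first minute is 1800 frames and each further minute 1798, so 2 further minute boundaries passed. Total skipped labels = 18 × 3 + 2 × 2 = 58.
Non-drop label index = 58868 + 58 = 58926; at 30 labels/s that is 00:32:44:06, i.e. DF 00:32:44;06.

00:32:44;06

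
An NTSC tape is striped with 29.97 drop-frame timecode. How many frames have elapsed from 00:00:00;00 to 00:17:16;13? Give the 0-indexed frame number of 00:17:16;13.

Complete 10-minute blocks: 1, each 17982 frames → 17982.
Remaining 7 whole minutes in the current block: 1800 + 6 × 1798 = 12588 frames.
Within the current minute: 16 × 30 + 13 − 2 = 491 (labels ;00/;01 skipped at this minute). Total = 17982 + 12588 + 491 = 31061.

31061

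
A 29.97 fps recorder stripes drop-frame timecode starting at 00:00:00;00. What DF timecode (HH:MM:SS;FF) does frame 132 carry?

Ten DF minutes hold 17982 frames, so frame 132 lies in block 0 (frames 0–17981) with 132 frames into that block.
The block's first minute is 1800 frames and the rest 1798 each; 132 frames reaches minute 0, so 0 × 18 + 0 × 2 = 0 labels have been skipped so far.
Adding those back, label number 132 + 0 = 132 at 30 labels/s is 4 s + 12 f = 0 h 0 min 4 s frame 12, i.e. 00:00:04;12.

00:00:04;12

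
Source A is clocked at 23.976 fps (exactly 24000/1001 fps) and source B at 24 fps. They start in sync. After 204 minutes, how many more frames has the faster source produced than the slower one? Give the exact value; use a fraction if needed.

204 min = 12240 s.
A emits 24000/1001 × 12240 = 293760000/1001 frames; B emits 24 × 12240 = 293760.
Difference = 293760/1001 frames (≈ 293.4665); B is ahead of A.

293760/1001 frames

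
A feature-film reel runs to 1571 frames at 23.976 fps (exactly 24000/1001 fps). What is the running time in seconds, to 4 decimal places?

Running time = 1571 × 1001/24000 = 1572571/24000 s ≈ 65.5238 s.

65.5238 seconds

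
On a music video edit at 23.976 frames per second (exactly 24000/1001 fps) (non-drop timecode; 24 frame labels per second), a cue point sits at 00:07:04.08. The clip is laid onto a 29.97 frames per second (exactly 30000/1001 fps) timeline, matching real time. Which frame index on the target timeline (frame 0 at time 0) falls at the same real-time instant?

Source frame index: (0×3600 + 7×60 + 4) × 24 + 8 = 10184.
Real time: 10184 / (24000/1001) = 1274273/3000 s.
Target frame: (1274273/3000) × (30000/1001) = 12730.

frame 12730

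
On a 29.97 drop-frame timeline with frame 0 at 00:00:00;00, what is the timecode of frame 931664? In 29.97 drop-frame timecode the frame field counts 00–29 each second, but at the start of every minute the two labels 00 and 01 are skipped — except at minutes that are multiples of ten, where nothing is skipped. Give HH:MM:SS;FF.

Each 10-minute DF block holds 10 × 60 × 30 − 9 × 2 = 17982 frames. 931664 ÷ 17982 → 51 full blocks, remainder 14582.
Within the partial block the first minute is 1800 frames and each further minute 1798, so 8 further minute boundaries passed. Total skipped labels = 18 × 51 + 2 × 8 = 934.
Non-drop label index = 931664 + 934 = 932598; at 30 labels/s that is 08:38:06:18, i.e. DF 08:38:06;18.

08:38:06;18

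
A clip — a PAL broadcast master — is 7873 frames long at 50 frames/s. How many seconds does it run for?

Running time = 7873 / (50) = 157.46 s.

157.46 seconds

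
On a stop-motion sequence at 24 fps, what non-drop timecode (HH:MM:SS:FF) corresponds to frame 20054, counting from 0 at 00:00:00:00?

20054 ÷ 24 = 835 full seconds, remainder 14 frames.
835 s = 0 h 13 min 55 s.
Timecode: 00:13:55:14.

00:13:55:14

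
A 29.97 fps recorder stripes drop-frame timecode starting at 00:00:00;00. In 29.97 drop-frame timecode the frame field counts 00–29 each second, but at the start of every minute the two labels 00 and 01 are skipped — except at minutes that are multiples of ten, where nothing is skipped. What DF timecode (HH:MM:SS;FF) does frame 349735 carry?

Ten DF minutes hold 17982 frames, so frame 349735 lies in block 19 (frames 341658–359639) with 8077 frames into that block.
The block's first minute is 1800 frames and the rest 1798 each; 8077 frames reaches minute 4, so 19 × 18 + 4 × 2 = 350 labels have been skipped so far.
Adding those back, label number 349735 + 350 = 350085 at 30 labels/s is 11669 s + 15 f = 3 h 14 min 29 s frame 15, i.e. 03:14:29;15.

03:14:29;15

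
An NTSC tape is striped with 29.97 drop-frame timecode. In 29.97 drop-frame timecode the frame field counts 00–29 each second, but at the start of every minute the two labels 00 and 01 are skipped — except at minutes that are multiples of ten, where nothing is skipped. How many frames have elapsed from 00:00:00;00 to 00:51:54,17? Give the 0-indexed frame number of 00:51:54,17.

93345

As if non-drop at 30 labels/s: (0 × 3600 + 51 × 60 + 54) × 30 + 17 = 93437.
Minute boundaries passed: 51; those not divisible by 10: 51 − 5 = 46; dropped labels = 2 × 46 = 92.
Actual frame index = 93437 − 92 = 93345.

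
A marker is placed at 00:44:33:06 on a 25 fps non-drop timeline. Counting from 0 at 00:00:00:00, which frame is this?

Total seconds to the label: (0 × 3600 + 44 × 60 + 33) = 2673.
Frame index = 2673 × 25 + 6 = 66831.

frame 66831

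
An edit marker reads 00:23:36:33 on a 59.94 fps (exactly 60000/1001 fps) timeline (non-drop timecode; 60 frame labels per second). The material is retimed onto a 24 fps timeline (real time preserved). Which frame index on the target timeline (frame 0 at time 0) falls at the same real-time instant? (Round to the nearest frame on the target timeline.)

frame 34031

Source frame index: (0×3600 + 23×60 + 36) × 60 + 33 = 84993.
Real time: 84993 / (60000/1001) = 28359331/20000 s.
Target frame: (28359331/20000) × (24) = 85077993/2500 ≈ 34031.197 → 34031.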